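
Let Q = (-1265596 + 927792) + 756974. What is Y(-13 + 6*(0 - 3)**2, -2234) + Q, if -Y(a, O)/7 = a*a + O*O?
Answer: -34527889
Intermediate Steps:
Y(a, O) = -7*O**2 - 7*a**2 (Y(a, O) = -7*(a*a + O*O) = -7*(a**2 + O**2) = -7*(O**2 + a**2) = -7*O**2 - 7*a**2)
Q = 419170 (Q = -337804 + 756974 = 419170)
Y(-13 + 6*(0 - 3)**2, -2234) + Q = (-7*(-2234)**2 - 7*(-13 + 6*(0 - 3)**2)**2) + 419170 = (-7*4990756 - 7*(-13 + 6*(-3)**2)**2) + 419170 = (-34935292 - 7*(-13 + 6*9)**2) + 419170 = (-34935292 - 7*(-13 + 54)**2) + 419170 = (-34935292 - 7*41**2) + 419170 = (-34935292 - 7*1681) + 419170 = (-34935292 - 11767) + 419170 = -34947059 + 419170 = -34527889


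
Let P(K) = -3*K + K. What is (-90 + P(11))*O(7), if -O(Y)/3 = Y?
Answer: 2352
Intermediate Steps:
P(K) = -2*K
O(Y) = -3*Y
(-90 + P(11))*O(7) = (-90 - 2*11)*(-3*7) = (-90 - 22)*(-21) = -112*(-21) = 2352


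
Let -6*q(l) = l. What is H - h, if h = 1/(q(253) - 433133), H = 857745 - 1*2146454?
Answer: -3349420415153/2599051 ≈ -1.2887e+6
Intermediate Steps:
q(l) = -l/6
H = -1288709 (H = 857745 - 2146454 = -1288709)
h = -6/2599051 (h = 1/(-1/6*253 - 433133) = 1/(-253/6 - 433133) = 1/(-2599051/6) = -6/2599051 ≈ -2.3085e-6)
H - h = -1288709 - 1*(-6/2599051) = -1288709 + 6/2599051 = -3349420415153/2599051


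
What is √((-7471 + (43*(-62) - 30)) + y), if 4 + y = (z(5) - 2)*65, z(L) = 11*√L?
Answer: √(-10301 + 715*√5) ≈ 93.286*I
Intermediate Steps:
y = -134 + 715*√5 (y = -4 + (11*√5 - 2)*65 = -4 + (-2 + 11*√5)*65 = -4 + (-130 + 715*√5) = -134 + 715*√5 ≈ 1464.8)
√((-7471 + (43*(-62) - 30)) + y) = √((-7471 + (43*(-62) - 30)) + (-134 + 715*√5)) = √((-7471 + (-2666 - 30)) + (-134 + 715*√5)) = √((-7471 - 2696) + (-134 + 715*√5)) = √(-10167 + (-134 + 715*√5)) = √(-10301 + 715*√5)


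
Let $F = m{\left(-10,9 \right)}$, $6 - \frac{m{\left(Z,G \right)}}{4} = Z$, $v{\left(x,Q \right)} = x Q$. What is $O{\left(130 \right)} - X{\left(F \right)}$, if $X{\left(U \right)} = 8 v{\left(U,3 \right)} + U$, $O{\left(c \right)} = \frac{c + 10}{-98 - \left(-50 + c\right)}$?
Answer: $- \frac{142470}{89} \approx -1600.8$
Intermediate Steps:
$v{\left(x,Q \right)} = Q x$
$m{\left(Z,G \right)} = 24 - 4 Z$
$O{\left(c \right)} = \frac{10 + c}{-48 - c}$
$F = 64$ ($F = 24 - -40 = 24 + 40 = 64$)
$X{\left(U \right)} = 25 U$ ($X{\left(U \right)} = 8 \cdot 3 U + U = 24 U + U = 25 U$)
$O{\left(130 \right)} - X{\left(F \right)} = \frac{-10 - 130}{48 + 130} - 25 \cdot 64 = \frac{-10 - 130}{178} - 1600 = \frac{1}{178} \left(-140\right) - 1600 = - \frac{70}{89} - 1600 = - \frac{142470}{89}$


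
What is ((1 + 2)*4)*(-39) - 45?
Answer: -513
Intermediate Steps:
((1 + 2)*4)*(-39) - 45 = (3*4)*(-39) - 45 = 12*(-39) - 45 = -468 - 45 = -513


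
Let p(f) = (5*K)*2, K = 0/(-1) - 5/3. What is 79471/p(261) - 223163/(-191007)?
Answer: -45527393741/9550350 ≈ -4767.1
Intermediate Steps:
K = -5/3 (K = 0*(-1) - 5*⅓ = 0 - 5/3 = -5/3 ≈ -1.6667)
p(f) = -50/3 (p(f) = (5*(-5/3))*2 = -25/3*2 = -50/3)
79471/p(261) - 223163/(-191007) = 79471/(-50/3) - 223163/(-191007) = 79471*(-3/50) - 223163*(-1/191007) = -238413/50 + 223163/191007 = -45527393741/9550350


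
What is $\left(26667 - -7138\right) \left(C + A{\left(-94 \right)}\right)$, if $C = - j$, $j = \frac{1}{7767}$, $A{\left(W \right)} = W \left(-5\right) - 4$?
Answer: $\frac{122354526905}{7767} \approx 1.5753 \cdot 10^{7}$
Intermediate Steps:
$A{\left(W \right)} = -4 - 5 W$ ($A{\left(W \right)} = - 5 W - 4 = -4 - 5 W$)
$j = \frac{1}{7767} \approx 0.00012875$
$C = - \frac{1}{7767}$ ($C = \left(-1\right) \frac{1}{7767} = - \frac{1}{7767} \approx -0.00012875$)
$\left(26667 - -7138\right) \left(C + A{\left(-94 \right)}\right) = \left(26667 - -7138\right) \left(- \frac{1}{7767} - -466\right) = \left(26667 + \left(-9877 + 17015\right)\right) \left(- \frac{1}{7767} + \left(-4 + 470\right)\right) = \left(26667 + 7138\right) \left(- \frac{1}{7767} + 466\right) = 33805 \cdot \frac{3619421}{7767} = \frac{122354526905}{7767}$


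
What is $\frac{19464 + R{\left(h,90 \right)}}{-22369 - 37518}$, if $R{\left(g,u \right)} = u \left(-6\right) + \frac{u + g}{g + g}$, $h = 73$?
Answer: $- \frac{2763067}{8743502} \approx -0.31601$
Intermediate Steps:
$R{\left(g,u \right)} = - 6 u + \frac{g + u}{2 g}$
$\frac{19464 + R{\left(h,90 \right)}}{-22369 - 37518} = \frac{19464 + \frac{90 - 73 \left(-1 + 12 \cdot 90\right)}{2 \cdot 73}}{-22369 - 37518} = \frac{19464 + \frac{1}{2} \cdot \frac{1}{73} \left(90 - 73 \left(-1 + 1080\right)\right)}{-59887} = \left(19464 + \frac{1}{2} \cdot \frac{1}{73} \left(90 - 73 \cdot 1079\right)\right) \left(- \frac{1}{59887}\right) = \left(19464 + \frac{1}{2} \cdot \frac{1}{73} \left(90 - 78767\right)\right) \left(- \frac{1}{59887}\right) = \left(19464 + \frac{1}{2} \cdot \frac{1}{73} \left(-78677\right)\right) \left(- \frac{1}{59887}\right) = \left(19464 - \frac{78677}{146}\right) \left(- \frac{1}{59887}\right) = \frac{2763067}{146} \left(- \frac{1}{59887}\right) = - \frac{2763067}{8743502}$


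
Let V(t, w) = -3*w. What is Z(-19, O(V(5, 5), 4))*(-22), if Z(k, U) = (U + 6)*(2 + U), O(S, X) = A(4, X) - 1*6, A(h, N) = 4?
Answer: 0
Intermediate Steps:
O(S, X) = -2 (O(S, X) = 4 - 1*6 = 4 - 6 = -2)
Z(k, U) = (2 + U)*(6 + U) (Z(k, U) = (6 + U)*(2 + U) = (2 + U)*(6 + U))
Z(-19, O(V(5, 5), 4))*(-22) = (12 + (-2)² + 8*(-2))*(-22) = (12 + 4 - 16)*(-22) = 0*(-22) = 0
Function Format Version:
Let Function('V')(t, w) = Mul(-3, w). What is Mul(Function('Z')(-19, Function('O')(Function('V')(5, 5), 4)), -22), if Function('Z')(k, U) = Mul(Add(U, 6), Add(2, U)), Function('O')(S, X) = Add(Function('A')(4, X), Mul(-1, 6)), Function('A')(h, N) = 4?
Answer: 0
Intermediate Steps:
Function('O')(S, X) = -2 (Function('O')(S, X) = Add(4, Mul(-1, 6)) = Add(4, -6) = -2)
Function('Z')(k, U) = Mul(Add(2, U), Add(6, U)) (Function('Z')(k, U) = Mul(Add(6, U), Add(2, U)) = Mul(Add(2, U), Add(6, U)))
Mul(Function('Z')(-19, Function('O')(Function('V')(5, 5), 4)), -22) = Mul(Add(12, Pow(-2, 2), Mul(8, -2)), -22) = Mul(Add(12, 4, -16), -22) = Mul(0, -22) = 0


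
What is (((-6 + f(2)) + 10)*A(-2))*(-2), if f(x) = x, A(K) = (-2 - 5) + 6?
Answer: 12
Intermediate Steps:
A(K) = -1 (A(K) = -7 + 6 = -1)
(((-6 + f(2)) + 10)*A(-2))*(-2) = (((-6 + 2) + 10)*(-1))*(-2) = ((-4 + 10)*(-1))*(-2) = (6*(-1))*(-2) = -6*(-2) = 12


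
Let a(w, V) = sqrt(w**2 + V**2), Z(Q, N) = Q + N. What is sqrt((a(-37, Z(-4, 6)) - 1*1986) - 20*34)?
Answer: sqrt(-2666 + sqrt(1373)) ≈ 51.273*I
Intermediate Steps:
Z(Q, N) = N + Q
a(w, V) = sqrt(V**2 + w**2)
sqrt((a(-37, Z(-4, 6)) - 1*1986) - 20*34) = sqrt((sqrt((6 - 4)**2 + (-37)**2) - 1*1986) - 20*34) = sqrt((sqrt(2**2 + 1369) - 1986) - 680) = sqrt((sqrt(4 + 1369) - 1986) - 680) = sqrt((sqrt(1373) - 1986) - 680) = sqrt((-1986 + sqrt(1373)) - 680) = sqrt(-2666 + sqrt(1373))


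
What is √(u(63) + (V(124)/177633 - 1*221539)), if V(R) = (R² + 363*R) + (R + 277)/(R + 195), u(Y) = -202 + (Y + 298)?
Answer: I*√975076871155087481/2098701 ≈ 470.51*I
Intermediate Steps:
u(Y) = 96 + Y (u(Y) = -202 + (298 + Y) = 96 + Y)
V(R) = R² + 363*R + (277 + R)/(195 + R) (V(R) = (R² + 363*R) + (277 + R)/(195 + R) = R² + 363*R + (277 + R)/(195 + R))
√(u(63) + (V(124)/177633 - 1*221539)) = √((96 + 63) + (((277 + 124³ + 558*124² + 70786*124)/(195 + 124))/177633 - 1*221539)) = √(159 + (((277 + 1906624 + 558*15376 + 8777464)/319)*(1/177633) - 221539)) = √(159 + (((277 + 1906624 + 8579808 + 8777464)/319)*(1/177633) - 221539)) = √(159 + (((1/319)*19264173)*(1/177633) - 221539)) = √(159 + ((19264173/319)*(1/177633) - 221539)) = √(159 + (6421391/18888309 - 221539)) = √(159 - 4184490666160/18888309) = √(-4181487425029/18888309) = I*√975076871155087481/2098701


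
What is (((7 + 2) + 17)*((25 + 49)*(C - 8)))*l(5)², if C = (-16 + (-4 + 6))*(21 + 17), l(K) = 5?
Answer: -25974000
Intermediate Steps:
C = -532 (C = (-16 + 2)*38 = -14*38 = -532)
(((7 + 2) + 17)*((25 + 49)*(C - 8)))*l(5)² = (((7 + 2) + 17)*((25 + 49)*(-532 - 8)))*5² = ((9 + 17)*(74*(-540)))*25 = (26*(-39960))*25 = -1038960*25 = -25974000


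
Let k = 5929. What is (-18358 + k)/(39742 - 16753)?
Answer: -4143/7663 ≈ -0.54065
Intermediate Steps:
(-18358 + k)/(39742 - 16753) = (-18358 + 5929)/(39742 - 16753) = -12429/22989 = -12429*1/22989 = -4143/7663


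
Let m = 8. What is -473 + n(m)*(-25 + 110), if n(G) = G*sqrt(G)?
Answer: -473 + 1360*sqrt(2) ≈ 1450.3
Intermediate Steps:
n(G) = G**(3/2)
-473 + n(m)*(-25 + 110) = -473 + 8**(3/2)*(-25 + 110) = -473 + (16*sqrt(2))*85 = -473 + 1360*sqrt(2)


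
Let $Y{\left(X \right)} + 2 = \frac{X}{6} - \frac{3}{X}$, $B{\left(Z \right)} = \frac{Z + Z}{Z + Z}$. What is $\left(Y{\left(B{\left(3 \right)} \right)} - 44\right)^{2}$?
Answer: $\frac{85849}{36} \approx 2384.7$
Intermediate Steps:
$B{\left(Z \right)} = 1$ ($B{\left(Z \right)} = \frac{2 Z}{2 Z} = 2 Z \frac{1}{2 Z} = 1$)
$Y{\left(X \right)} = -2 - \frac{3}{X} + \frac{X}{6}$ ($Y{\left(X \right)} = -2 + \left(\frac{X}{6} - \frac{3}{X}\right) = -2 + \left(- \frac{3}{X} + \frac{X}{6}\right) = -2 - \frac{3}{X} + \frac{X}{6}$)
$\left(Y{\left(B{\left(3 \right)} \right)} - 44\right)^{2} = \left(\left(-2 - \frac{3}{1} + \frac{1}{6} \cdot 1\right) - 44\right)^{2} = \left(\left(-2 - 3 + \frac{1}{6}\right) - 44\right)^{2} = \left(- \frac{29}{6} - 44\right)^{2} = \left(- \frac{293}{6}\right)^{2} = \frac{85849}{36}$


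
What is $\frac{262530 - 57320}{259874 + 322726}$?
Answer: $\frac{20521}{58260} \approx 0.35223$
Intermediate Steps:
$\frac{262530 - 57320}{259874 + 322726} = \frac{205210}{582600} = 205210 \cdot \frac{1}{582600} = \frac{20521}{58260}$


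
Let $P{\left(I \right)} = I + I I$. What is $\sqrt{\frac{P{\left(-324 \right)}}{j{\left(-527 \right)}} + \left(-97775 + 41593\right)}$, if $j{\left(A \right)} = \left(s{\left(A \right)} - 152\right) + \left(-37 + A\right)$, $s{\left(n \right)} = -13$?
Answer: $\frac{i \sqrt{506930}}{3} \approx 237.33 i$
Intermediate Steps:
$P{\left(I \right)} = I + I^{2}$
$j{\left(A \right)} = -202 + A$ ($j{\left(A \right)} = \left(-13 - 152\right) + \left(-37 + A\right) = -165 + \left(-37 + A\right) = -202 + A$)
$\sqrt{\frac{P{\left(-324 \right)}}{j{\left(-527 \right)}} + \left(-97775 + 41593\right)} = \sqrt{\frac{\left(-324\right) \left(1 - 324\right)}{-202 - 527} + \left(-97775 + 41593\right)} = \sqrt{\frac{\left(-324\right) \left(-323\right)}{-729} - 56182} = \sqrt{104652 \left(- \frac{1}{729}\right) - 56182} = \sqrt{- \frac{1292}{9} - 56182} = \sqrt{- \frac{506930}{9}} = \frac{i \sqrt{506930}}{3}$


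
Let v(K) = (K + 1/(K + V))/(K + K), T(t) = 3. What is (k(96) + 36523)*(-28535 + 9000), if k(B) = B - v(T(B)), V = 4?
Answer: -15022180580/21 ≈ -7.1534e+8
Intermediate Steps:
v(K) = (K + 1/(4 + K))/(2*K) (v(K) = (K + 1/(K + 4))/(K + K) = (K + 1/(4 + K))/((2*K)) = (K + 1/(4 + K))*(1/(2*K)) = (K + 1/(4 + K))/(2*K))
k(B) = -11/21 + B (k(B) = B - (1 + 3² + 4*3)/(2*3*(4 + 3)) = B - (1 + 9 + 12)/(2*3*7) = B - 22/(2*3*7) = B - 1*11/21 = B - 11/21 = -11/21 + B)
(k(96) + 36523)*(-28535 + 9000) = ((-11/21 + 96) + 36523)*(-28535 + 9000) = (2005/21 + 36523)*(-19535) = (768988/21)*(-19535) = -15022180580/21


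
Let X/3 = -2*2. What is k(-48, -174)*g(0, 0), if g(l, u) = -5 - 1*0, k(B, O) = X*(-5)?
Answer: -300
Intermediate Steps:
X = -12 (X = 3*(-2*2) = 3*(-4) = -12)
k(B, O) = 60 (k(B, O) = -12*(-5) = 60)
g(l, u) = -5 (g(l, u) = -5 + 0 = -5)
k(-48, -174)*g(0, 0) = 60*(-5) = -300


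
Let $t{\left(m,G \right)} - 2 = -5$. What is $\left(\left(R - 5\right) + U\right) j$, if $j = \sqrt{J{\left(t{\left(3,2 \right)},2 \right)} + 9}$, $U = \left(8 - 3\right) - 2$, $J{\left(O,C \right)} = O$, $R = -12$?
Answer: $- 14 \sqrt{6} \approx -34.293$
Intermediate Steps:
$t{\left(m,G \right)} = -3$ ($t{\left(m,G \right)} = 2 - 5 = -3$)
$U = 3$ ($U = 5 - 2 = 3$)
$j = \sqrt{6}$ ($j = \sqrt{-3 + 9} = \sqrt{6} \approx 2.4495$)
$\left(\left(R - 5\right) + U\right) j = \left(\left(-12 - 5\right) + 3\right) \sqrt{6} = \left(-17 + 3\right) \sqrt{6} = - 14 \sqrt{6}$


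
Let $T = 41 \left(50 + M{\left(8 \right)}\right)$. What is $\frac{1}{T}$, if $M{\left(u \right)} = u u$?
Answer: $\frac{1}{4674} \approx 0.00021395$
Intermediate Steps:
$M{\left(u \right)} = u^{2}$
$T = 4674$ ($T = 41 \left(50 + 8^{2}\right) = 41 \left(50 + 64\right) = 41 \cdot 114 = 4674$)
$\frac{1}{T} = \frac{1}{4674}$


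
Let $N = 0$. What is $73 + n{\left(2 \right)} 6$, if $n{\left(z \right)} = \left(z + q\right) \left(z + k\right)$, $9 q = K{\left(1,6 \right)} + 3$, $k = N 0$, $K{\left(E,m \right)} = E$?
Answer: $\frac{307}{3} \approx 102.33$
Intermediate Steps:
$k = 0$ ($k = 0 \cdot 0 = 0$)
$q = \frac{4}{9}$ ($q = \frac{1 + 3}{9} = \frac{1}{9} \cdot 4 = \frac{4}{9} \approx 0.44444$)
$n{\left(z \right)} = z \left(\frac{4}{9} + z\right)$ ($n{\left(z \right)} = \left(z + \frac{4}{9}\right) \left(z + 0\right) = \left(\frac{4}{9} + z\right) z = z \left(\frac{4}{9} + z\right)$)
$73 + n{\left(2 \right)} 6 = 73 + \frac{1}{9} \cdot 2 \left(4 + 9 \cdot 2\right) 6 = 73 + \frac{1}{9} \cdot 2 \left(4 + 18\right) 6 = 73 + \frac{1}{9} \cdot 2 \cdot 22 \cdot 6 = 73 + \frac{44}{9} \cdot 6 = 73 + \frac{88}{3} = \frac{307}{3}$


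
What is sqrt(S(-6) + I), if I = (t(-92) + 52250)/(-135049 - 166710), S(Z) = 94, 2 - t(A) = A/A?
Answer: sqrt(8543731234105)/301759 ≈ 9.6864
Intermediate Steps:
t(A) = 1 (t(A) = 2 - A/A = 2 - 1*1 = 2 - 1 = 1)
I = -52251/301759 (I = (1 + 52250)/(-135049 - 166710) = 52251/(-301759) = 52251*(-1/301759) = -52251/301759 ≈ -0.17315)
sqrt(S(-6) + I) = sqrt(94 - 52251/301759) = sqrt(28313095/301759) = sqrt(8543731234105)/301759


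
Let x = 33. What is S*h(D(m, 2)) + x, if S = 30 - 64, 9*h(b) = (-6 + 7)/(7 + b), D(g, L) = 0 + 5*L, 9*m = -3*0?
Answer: 295/9 ≈ 32.778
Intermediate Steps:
m = 0 (m = (-3*0)/9 = (1/9)*0 = 0)
D(g, L) = 5*L
h(b) = 1/(9*(7 + b)) (h(b) = ((-6 + 7)/(7 + b))/9 = (1/(7 + b))/9 = 1/(9*(7 + b)))
S = -34
S*h(D(m, 2)) + x = -34/(9*(7 + 5*2)) + 33 = -34/(9*(7 + 10)) + 33 = -34/(9*17) + 33 = -34*1/153 + 33 = -2/9 + 33 = 295/9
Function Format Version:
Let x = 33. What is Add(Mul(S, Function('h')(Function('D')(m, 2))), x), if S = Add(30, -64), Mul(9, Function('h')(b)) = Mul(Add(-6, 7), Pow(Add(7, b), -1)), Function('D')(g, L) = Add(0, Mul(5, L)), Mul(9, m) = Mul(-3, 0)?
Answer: Rational(295, 9) ≈ 32.778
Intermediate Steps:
m = 0 (m = Mul(Rational(1, 9), Mul(-3, 0)) = Mul(Rational(1, 9), 0) = 0)
Function('D')(g, L) = Mul(5, L)
Function('h')(b) = Mul(Rational(1, 9), Pow(Add(7, b), -1)) (Function('h')(b) = Mul(Rational(1, 9), Mul(Add(-6, 7), Pow(Add(7, b), -1))) = Mul(Rational(1, 9), Mul(1, Pow(Add(7, b), -1))) = Mul(Rational(1, 9), Pow(Add(7, b), -1)))
S = -34
Add(Mul(S, Function('h')(Function('D')(m, 2))), x) = Add(Mul(-34, Mul(Rational(1, 9), Pow(Add(7, Mul(5, 2)), -1))), 33) = Add(Mul(-34, Mul(Rational(1, 9), Pow(Add(7, 10), -1))), 33) = Add(Mul(-34, Mul(Rational(1, 9), Pow(17, -1))), 33) = Add(Mul(-34, Mul(Rational(1, 9), Rational(1, 17))), 33) = Add(Mul(-34, Rational(1, 153)), 33) = Add(Rational(-2, 9), 33) = Rational(295, 9)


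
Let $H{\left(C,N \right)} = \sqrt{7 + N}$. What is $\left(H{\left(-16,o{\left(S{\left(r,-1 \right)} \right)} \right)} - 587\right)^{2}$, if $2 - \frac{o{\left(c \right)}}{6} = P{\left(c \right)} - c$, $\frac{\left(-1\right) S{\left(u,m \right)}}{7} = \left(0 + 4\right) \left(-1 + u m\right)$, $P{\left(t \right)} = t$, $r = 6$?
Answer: $\left(587 - \sqrt{19}\right)^{2} \approx 3.3947 \cdot 10^{5}$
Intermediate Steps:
$S{\left(u,m \right)} = 28 - 28 m u$ ($S{\left(u,m \right)} = - 7 \left(0 + 4\right) \left(-1 + u m\right) = - 7 \cdot 4 \left(-1 + m u\right) = - 7 \left(-4 + 4 m u\right) = 28 - 28 m u$)
$o{\left(c \right)} = 12$ ($o{\left(c \right)} = 12 - 6 \left(c - c\right) = 12 - 0 = 12 + 0 = 12$)
$\left(H{\left(-16,o{\left(S{\left(r,-1 \right)} \right)} \right)} - 587\right)^{2} = \left(\sqrt{7 + 12} - 587\right)^{2} = \left(\sqrt{19} - 587\right)^{2} = \left(-587 + \sqrt{19}\right)^{2}$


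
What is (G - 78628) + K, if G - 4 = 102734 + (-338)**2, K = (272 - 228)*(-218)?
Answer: 128762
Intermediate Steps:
K = -9592 (K = 44*(-218) = -9592)
G = 216982 (G = 4 + (102734 + (-338)**2) = 4 + (102734 + 114244) = 4 + 216978 = 216982)
(G - 78628) + K = (216982 - 78628) - 9592 = 138354 - 9592 = 128762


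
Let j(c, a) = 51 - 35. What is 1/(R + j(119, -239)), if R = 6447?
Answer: 1/6463 ≈ 0.00015473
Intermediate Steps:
j(c, a) = 16
1/(R + j(119, -239)) = 1/(6447 + 16) = 1/6463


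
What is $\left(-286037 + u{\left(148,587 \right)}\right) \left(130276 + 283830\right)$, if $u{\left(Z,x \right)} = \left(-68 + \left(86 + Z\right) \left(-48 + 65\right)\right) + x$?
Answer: $-116587403240$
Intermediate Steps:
$u{\left(Z,x \right)} = 1394 + x + 17 Z$ ($u{\left(Z,x \right)} = \left(-68 + \left(86 + Z\right) 17\right) + x = \left(-68 + \left(1462 + 17 Z\right)\right) + x = \left(1394 + 17 Z\right) + x = 1394 + x + 17 Z$)
$\left(-286037 + u{\left(148,587 \right)}\right) \left(130276 + 283830\right) = \left(-286037 + \left(1394 + 587 + 17 \cdot 148\right)\right) \left(130276 + 283830\right) = \left(-286037 + \left(1394 + 587 + 2516\right)\right) 414106 = \left(-286037 + 4497\right) 414106 = \left(-281540\right) 414106 = -116587403240$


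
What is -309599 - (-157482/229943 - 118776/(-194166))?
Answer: -329111860207429/1063026489 ≈ -3.0960e+5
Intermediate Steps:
-309599 - (-157482/229943 - 118776/(-194166)) = -309599 - (-157482*1/229943 - 118776*(-1/194166)) = -309599 - (-157482/229943 + 2828/4623) = -309599 - 1*(-77760482/1063026489) = -309599 + 77760482/1063026489 = -329111860207429/1063026489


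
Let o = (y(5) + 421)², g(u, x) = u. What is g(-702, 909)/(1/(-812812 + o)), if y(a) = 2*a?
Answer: 440189802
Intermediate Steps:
o = 185761 (o = (2*5 + 421)² = (10 + 421)² = 431² = 185761)
g(-702, 909)/(1/(-812812 + o)) = -702/(1/(-812812 + 185761)) = -702/(1/(-627051)) = -702/(-1/627051) = -702*(-627051) = 440189802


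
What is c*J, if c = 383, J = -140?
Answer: -53620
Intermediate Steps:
c*J = 383*(-140) = -53620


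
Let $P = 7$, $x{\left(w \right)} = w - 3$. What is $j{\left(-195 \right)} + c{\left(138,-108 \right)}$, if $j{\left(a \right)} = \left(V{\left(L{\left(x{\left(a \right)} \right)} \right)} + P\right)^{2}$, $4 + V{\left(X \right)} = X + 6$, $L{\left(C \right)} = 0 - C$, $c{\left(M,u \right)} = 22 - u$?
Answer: $42979$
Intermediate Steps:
$x{\left(w \right)} = -3 + w$
$L{\left(C \right)} = - C$
$V{\left(X \right)} = 2 + X$ ($V{\left(X \right)} = -4 + \left(X + 6\right) = -4 + \left(6 + X\right) = 2 + X$)
$j{\left(a \right)} = \left(12 - a\right)^{2}$ ($j{\left(a \right)} = \left(\left(2 - \left(-3 + a\right)\right) + 7\right)^{2} = \left(\left(5 - a\right) + 7\right)^{2} = \left(12 - a\right)^{2}$)
$j{\left(-195 \right)} + c{\left(138,-108 \right)} = \left(-12 - 195\right)^{2} + \left(22 - -108\right) = \left(-207\right)^{2} + \left(22 + 108\right) = 42849 + 130 = 42979$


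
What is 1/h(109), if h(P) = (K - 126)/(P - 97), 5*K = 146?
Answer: -15/121 ≈ -0.12397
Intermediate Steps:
K = 146/5 (K = (1/5)*146 = 146/5 ≈ 29.200)
h(P) = -484/(5*(-97 + P)) (h(P) = (146/5 - 126)/(P - 97) = -484/(5*(-97 + P)))
1/h(109) = 1/(-484/(-485 + 5*109)) = 1/(-484/(-485 + 545)) = 1/(-484/60) = 1/(-484*1/60) = 1/(-121/15) = -15/121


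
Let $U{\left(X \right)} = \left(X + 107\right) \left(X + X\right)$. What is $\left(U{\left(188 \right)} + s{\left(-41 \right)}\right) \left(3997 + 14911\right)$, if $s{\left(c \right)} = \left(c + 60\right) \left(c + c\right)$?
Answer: $2067816696$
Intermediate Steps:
$U{\left(X \right)} = 2 X \left(107 + X\right)$ ($U{\left(X \right)} = \left(107 + X\right) 2 X = 2 X \left(107 + X\right)$)
$s{\left(c \right)} = 2 c \left(60 + c\right)$ ($s{\left(c \right)} = \left(60 + c\right) 2 c = 2 c \left(60 + c\right)$)
$\left(U{\left(188 \right)} + s{\left(-41 \right)}\right) \left(3997 + 14911\right) = \left(2 \cdot 188 \left(107 + 188\right) + 2 \left(-41\right) \left(60 - 41\right)\right) \left(3997 + 14911\right) = \left(2 \cdot 188 \cdot 295 + 2 \left(-41\right) 19\right) 18908 = \left(110920 - 1558\right) 18908 = 109362 \cdot 18908 = 2067816696$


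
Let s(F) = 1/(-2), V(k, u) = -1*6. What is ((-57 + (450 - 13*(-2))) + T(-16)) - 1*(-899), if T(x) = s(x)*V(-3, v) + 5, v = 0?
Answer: 1326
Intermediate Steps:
V(k, u) = -6
s(F) = -1/2
T(x) = 8 (T(x) = -1/2*(-6) + 5 = 3 + 5 = 8)
((-57 + (450 - 13*(-2))) + T(-16)) - 1*(-899) = ((-57 + (450 - 13*(-2))) + 8) - 1*(-899) = ((-57 + (450 - 1*(-26))) + 8) + 899 = ((-57 + (450 + 26)) + 8) + 899 = ((-57 + 476) + 8) + 899 = (419 + 8) + 899 = 427 + 899 = 1326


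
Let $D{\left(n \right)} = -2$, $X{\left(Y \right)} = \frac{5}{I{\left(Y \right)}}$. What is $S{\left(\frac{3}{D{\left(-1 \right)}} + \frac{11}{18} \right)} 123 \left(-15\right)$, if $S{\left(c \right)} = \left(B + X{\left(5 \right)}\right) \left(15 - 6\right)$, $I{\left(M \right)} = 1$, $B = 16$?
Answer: $-348705$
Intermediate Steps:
$X{\left(Y \right)} = 5$ ($X{\left(Y \right)} = \frac{5}{1} = 5 \cdot 1 = 5$)
$S{\left(c \right)} = 189$ ($S{\left(c \right)} = \left(16 + 5\right) \left(15 - 6\right) = 21 \cdot 9 = 189$)
$S{\left(\frac{3}{D{\left(-1 \right)}} + \frac{11}{18} \right)} 123 \left(-15\right) = 189 \cdot 123 \left(-15\right) = 189 \left(-1845\right) = -348705$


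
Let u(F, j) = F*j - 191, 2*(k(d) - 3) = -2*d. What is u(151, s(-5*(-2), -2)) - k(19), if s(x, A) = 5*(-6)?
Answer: -4705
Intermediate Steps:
s(x, A) = -30
k(d) = 3 - d (k(d) = 3 + (-2*d)/2 = 3 - d)
u(F, j) = -191 + F*j
u(151, s(-5*(-2), -2)) - k(19) = (-191 + 151*(-30)) - (3 - 1*19) = (-191 - 4530) - (3 - 19) = -4721 - 1*(-16) = -4721 + 16 = -4705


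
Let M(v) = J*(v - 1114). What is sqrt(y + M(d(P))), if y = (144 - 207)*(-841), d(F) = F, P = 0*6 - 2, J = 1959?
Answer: 3*I*sqrt(237029) ≈ 1460.6*I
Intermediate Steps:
P = -2 (P = 0 - 2 = -2)
y = 52983 (y = -63*(-841) = 52983)
M(v) = -2182326 + 1959*v (M(v) = 1959*(v - 1114) = 1959*(-1114 + v) = -2182326 + 1959*v)
sqrt(y + M(d(P))) = sqrt(52983 + (-2182326 + 1959*(-2))) = sqrt(52983 + (-2182326 - 3918)) = sqrt(52983 - 2186244) = sqrt(-2133261) = 3*I*sqrt(237029)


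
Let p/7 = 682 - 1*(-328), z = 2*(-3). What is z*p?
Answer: -42420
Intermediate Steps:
z = -6
p = 7070 (p = 7*(682 - 1*(-328)) = 7*(682 + 328) = 7*1010 = 7070)
z*p = -6*7070 = -42420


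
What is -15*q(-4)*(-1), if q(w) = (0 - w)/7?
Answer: 60/7 ≈ 8.5714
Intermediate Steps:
q(w) = -w/7 (q(w) = -w*(⅐) = -w/7)
-15*q(-4)*(-1) = -(-15)*(-4)/7*(-1) = -15*4/7*(-1) = -60/7*(-1) = 60/7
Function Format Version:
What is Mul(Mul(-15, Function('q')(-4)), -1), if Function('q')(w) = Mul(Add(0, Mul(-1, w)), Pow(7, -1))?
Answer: Rational(60, 7) ≈ 8.5714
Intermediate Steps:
Function('q')(w) = Mul(Rational(-1, 7), w) (Function('q')(w) = Mul(Mul(-1, w), Rational(1, 7)) = Mul(Rational(-1, 7), w))
Mul(Mul(-15, Function('q')(-4)), -1) = Mul(Mul(-15, Mul(Rational(-1, 7), -4)), -1) = Mul(Mul(-15, Rational(4, 7)), -1) = Mul(Rational(-60, 7), -1) = Rational(60, 7)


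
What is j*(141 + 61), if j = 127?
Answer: 25654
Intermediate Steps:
j*(141 + 61) = 127*(141 + 61) = 127*202 = 25654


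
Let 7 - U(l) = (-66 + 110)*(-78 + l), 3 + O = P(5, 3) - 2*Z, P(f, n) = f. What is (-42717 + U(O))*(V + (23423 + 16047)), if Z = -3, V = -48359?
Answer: 352271070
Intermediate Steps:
O = 8 (O = -3 + (5 - 2*(-3)) = -3 + (5 + 6) = -3 + 11 = 8)
U(l) = 3439 - 44*l (U(l) = 7 - (-66 + 110)*(-78 + l) = 7 - 44*(-78 + l) = 7 - (-3432 + 44*l) = 7 + (3432 - 44*l) = 3439 - 44*l)
(-42717 + U(O))*(V + (23423 + 16047)) = (-42717 + (3439 - 44*8))*(-48359 + (23423 + 16047)) = (-42717 + (3439 - 352))*(-48359 + 39470) = (-42717 + 3087)*(-8889) = -39630*(-8889) = 352271070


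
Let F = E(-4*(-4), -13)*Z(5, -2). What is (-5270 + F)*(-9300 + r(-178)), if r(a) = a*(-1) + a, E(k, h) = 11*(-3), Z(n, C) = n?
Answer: 50545500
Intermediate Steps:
E(k, h) = -33
r(a) = 0 (r(a) = -a + a = 0)
F = -165 (F = -33*5 = -165)
(-5270 + F)*(-9300 + r(-178)) = (-5270 - 165)*(-9300 + 0) = -5435*(-9300) = 50545500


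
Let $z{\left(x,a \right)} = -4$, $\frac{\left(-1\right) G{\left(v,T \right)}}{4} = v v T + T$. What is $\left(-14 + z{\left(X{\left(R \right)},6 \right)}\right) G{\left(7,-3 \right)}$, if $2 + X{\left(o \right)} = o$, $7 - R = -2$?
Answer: $-10800$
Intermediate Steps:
$G{\left(v,T \right)} = - 4 T - 4 T v^{2}$ ($G{\left(v,T \right)} = - 4 \left(v v T + T\right) = - 4 \left(v^{2} T + T\right) = - 4 \left(T v^{2} + T\right) = - 4 \left(T + T v^{2}\right) = - 4 T - 4 T v^{2}$)
$R = 9$ ($R = 7 - -2 = 7 + 2 = 9$)
$X{\left(o \right)} = -2 + o$
$\left(-14 + z{\left(X{\left(R \right)},6 \right)}\right) G{\left(7,-3 \right)} = \left(-14 - 4\right) \left(\left(-4\right) \left(-3\right) \left(1 + 7^{2}\right)\right) = - 18 \left(\left(-4\right) \left(-3\right) \left(1 + 49\right)\right) = - 18 \left(\left(-4\right) \left(-3\right) 50\right) = \left(-18\right) 600 = -10800$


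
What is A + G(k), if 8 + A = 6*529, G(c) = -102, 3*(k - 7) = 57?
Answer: 3064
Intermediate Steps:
k = 26 (k = 7 + (⅓)*57 = 7 + 19 = 26)
A = 3166 (A = -8 + 6*529 = -8 + 3174 = 3166)
A + G(k) = 3166 - 102 = 3064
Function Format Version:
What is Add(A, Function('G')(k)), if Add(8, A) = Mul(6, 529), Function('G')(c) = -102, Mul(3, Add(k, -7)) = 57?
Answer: 3064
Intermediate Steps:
k = 26 (k = Add(7, Mul(Rational(1, 3), 57)) = Add(7, 19) = 26)
A = 3166 (A = Add(-8, Mul(6, 529)) = Add(-8, 3174) = 3166)
Add(A, Function('G')(k)) = Add(3166, -102) = 3064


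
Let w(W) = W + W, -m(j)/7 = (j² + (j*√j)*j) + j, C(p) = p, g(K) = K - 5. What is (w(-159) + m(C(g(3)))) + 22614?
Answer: 22282 - 28*I*√2 ≈ 22282.0 - 39.598*I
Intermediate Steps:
g(K) = -5 + K
m(j) = -7*j - 7*j² - 7*j^(5/2) (m(j) = -7*((j² + (j*√j)*j) + j) = -7*((j² + j^(3/2)*j) + j) = -7*((j² + j^(5/2)) + j) = -7*(j + j² + j^(5/2)) = -7*j - 7*j² - 7*j^(5/2))
w(W) = 2*W
(w(-159) + m(C(g(3)))) + 22614 = (2*(-159) + (-7*(-5 + 3) - 7*(-5 + 3)² - 7*(-5 + 3)^(5/2))) + 22614 = (-318 + (-7*(-2) - 7*(-2)² - 28*I*√2)) + 22614 = (-318 + (14 - 7*4 - 28*I*√2)) + 22614 = (-318 + (14 - 28 - 28*I*√2)) + 22614 = (-318 + (-14 - 28*I*√2)) + 22614 = (-332 - 28*I*√2) + 22614 = 22282 - 28*I*√2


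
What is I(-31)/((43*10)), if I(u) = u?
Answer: -31/430 ≈ -0.072093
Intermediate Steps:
I(-31)/((43*10)) = -31/(43*10) = -31/430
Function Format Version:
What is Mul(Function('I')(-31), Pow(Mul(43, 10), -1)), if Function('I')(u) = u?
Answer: Rational(-31, 430) ≈ -0.072093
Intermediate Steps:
Mul(Function('I')(-31), Pow(Mul(43, 10), -1)) = Mul(-31, Pow(Mul(43, 10), -1)) = Mul(-31, Pow(430, -1)) = Mul(-31, Rational(1, 430)) = Rational(-31, 430)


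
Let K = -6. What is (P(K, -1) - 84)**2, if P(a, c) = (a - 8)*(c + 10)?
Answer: 44100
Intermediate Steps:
P(a, c) = (-8 + a)*(10 + c)
(P(K, -1) - 84)**2 = ((-80 - 8*(-1) + 10*(-6) - 6*(-1)) - 84)**2 = ((-80 + 8 - 60 + 6) - 84)**2 = (-126 - 84)**2 = (-210)**2 = 44100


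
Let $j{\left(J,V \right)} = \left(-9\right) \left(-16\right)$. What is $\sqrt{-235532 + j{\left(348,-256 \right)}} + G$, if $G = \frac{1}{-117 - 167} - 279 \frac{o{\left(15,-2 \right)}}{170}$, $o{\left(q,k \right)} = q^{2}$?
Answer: $- \frac{1782827}{4828} + 2 i \sqrt{58847} \approx -369.27 + 485.17 i$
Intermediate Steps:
$j{\left(J,V \right)} = 144$
$G = - \frac{1782827}{4828}$ ($G = \frac{1}{-117 - 167} - 279 \frac{15^{2}}{170} = \frac{1}{-284} - 279 \cdot 225 \cdot \frac{1}{170} = - \frac{1}{284} - \frac{12555}{34} = - \frac{1782827}{4828} \approx -369.27$)
$\sqrt{-235532 + j{\left(348,-256 \right)}} + G = \sqrt{-235532 + 144} - \frac{1782827}{4828} = \sqrt{-235388} - \frac{1782827}{4828} = 2 i \sqrt{58847} - \frac{1782827}{4828} = - \frac{1782827}{4828} + 2 i \sqrt{58847}$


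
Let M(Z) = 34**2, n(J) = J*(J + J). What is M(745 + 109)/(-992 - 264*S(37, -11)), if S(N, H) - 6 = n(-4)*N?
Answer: -289/78788 ≈ -0.0036681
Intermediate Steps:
n(J) = 2*J**2 (n(J) = J*(2*J) = 2*J**2)
S(N, H) = 6 + 32*N (S(N, H) = 6 + (2*(-4)**2)*N = 6 + (2*16)*N = 6 + 32*N)
M(Z) = 1156
M(745 + 109)/(-992 - 264*S(37, -11)) = 1156/(-992 - 264*(6 + 32*37)) = 1156/(-992 - 264*(6 + 1184)) = 1156/(-992 - 264*1190) = 1156/(-992 - 314160) = 1156/(-315152) = 1156*(-1/315152) = -289/78788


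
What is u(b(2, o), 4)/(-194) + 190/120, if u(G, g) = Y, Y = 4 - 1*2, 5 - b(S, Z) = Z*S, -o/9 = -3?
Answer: 1831/1164 ≈ 1.5730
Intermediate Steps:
o = 27 (o = -9*(-3) = 27)
b(S, Z) = 5 - S*Z (b(S, Z) = 5 - Z*S = 5 - S*Z)
Y = 2 (Y = 4 - 2 = 2)
u(G, g) = 2
u(b(2, o), 4)/(-194) + 190/120 = 2/(-194) + 190/120 = 2*(-1/194) + 190*(1/120) = -1/97 + 19/12 = 1831/1164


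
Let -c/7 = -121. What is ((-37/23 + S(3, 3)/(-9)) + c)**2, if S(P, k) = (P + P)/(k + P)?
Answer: 30615550729/42849 ≈ 7.1450e+5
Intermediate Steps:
c = 847 (c = -7*(-121) = 847)
S(P, k) = 2*P/(P + k) (S(P, k) = (2*P)/(P + k) = 2*P/(P + k))
((-37/23 + S(3, 3)/(-9)) + c)**2 = ((-37/23 + (2*3/(3 + 3))/(-9)) + 847)**2 = ((-37*1/23 + (2*3/6)*(-1/9)) + 847)**2 = ((-37/23 + (2*3*(1/6))*(-1/9)) + 847)**2 = ((-37/23 + 1*(-1/9)) + 847)**2 = ((-37/23 - 1/9) + 847)**2 = (-356/207 + 847)**2 = (174973/207)**2 = 30615550729/42849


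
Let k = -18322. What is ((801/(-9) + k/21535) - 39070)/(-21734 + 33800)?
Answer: -843307387/259841310 ≈ -3.2455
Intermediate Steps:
((801/(-9) + k/21535) - 39070)/(-21734 + 33800) = ((801/(-9) - 18322/21535) - 39070)/(-21734 + 33800) = ((801*(-⅑) - 18322*1/21535) - 39070)/12066 = ((-89 - 18322/21535) - 39070)*(1/12066) = (-1934937/21535 - 39070)*(1/12066) = -843307387/21535*1/12066 = -843307387/259841310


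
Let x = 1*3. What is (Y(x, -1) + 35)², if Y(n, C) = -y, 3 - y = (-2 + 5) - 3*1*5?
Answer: 400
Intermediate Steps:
x = 3
y = 15 (y = 3 - ((-2 + 5) - 3*1*5) = 3 - (3 - 3*5) = 3 - (3 - 15) = 3 - 1*(-12) = 3 + 12 = 15)
Y(n, C) = -15 (Y(n, C) = -1*15 = -15)
(Y(x, -1) + 35)² = (-15 + 35)² = 20² = 400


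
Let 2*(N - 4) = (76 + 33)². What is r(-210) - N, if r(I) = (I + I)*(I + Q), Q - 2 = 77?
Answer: 98151/2 ≈ 49076.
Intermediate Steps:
Q = 79 (Q = 2 + 77 = 79)
N = 11889/2 (N = 4 + (76 + 33)²/2 = 4 + (½)*109² = 4 + (½)*11881 = 4 + 11881/2 = 11889/2 ≈ 5944.5)
r(I) = 2*I*(79 + I) (r(I) = (I + I)*(I + 79) = (2*I)*(79 + I) = 2*I*(79 + I))
r(-210) - N = 2*(-210)*(79 - 210) - 1*11889/2 = 2*(-210)*(-131) - 11889/2 = 55020 - 11889/2 = 98151/2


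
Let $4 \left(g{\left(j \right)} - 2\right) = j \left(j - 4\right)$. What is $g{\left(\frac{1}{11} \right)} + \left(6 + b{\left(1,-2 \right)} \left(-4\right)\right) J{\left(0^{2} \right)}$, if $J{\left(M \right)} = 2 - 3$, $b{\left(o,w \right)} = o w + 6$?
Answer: $\frac{5765}{484} \approx 11.911$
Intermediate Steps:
$b{\left(o,w \right)} = 6 + o w$
$J{\left(M \right)} = -1$
$g{\left(j \right)} = 2 + \frac{j \left(-4 + j\right)}{4}$ ($g{\left(j \right)} = 2 + \frac{j \left(j - 4\right)}{4} = 2 + \frac{j \left(-4 + j\right)}{4}$)
$g{\left(\frac{1}{11} \right)} + \left(6 + b{\left(1,-2 \right)} \left(-4\right)\right) J{\left(0^{2} \right)} = \left(2 - \frac{1}{11} + \frac{\left(\frac{1}{11}\right)^{2}}{4}\right) + \left(6 + \left(6 + 1 \left(-2\right)\right) \left(-4\right)\right) \left(-1\right) = \left(2 - \frac{1}{11} + \frac{1}{4 \cdot 121}\right) + \left(6 + \left(6 - 2\right) \left(-4\right)\right) \left(-1\right) = \left(2 - \frac{1}{11} + \frac{1}{4} \cdot \frac{1}{121}\right) + \left(6 + 4 \left(-4\right)\right) \left(-1\right) = \left(2 - \frac{1}{11} + \frac{1}{484}\right) + \left(6 - 16\right) \left(-1\right) = \frac{925}{484} - -10 = \frac{925}{484} + 10 = \frac{5765}{484}$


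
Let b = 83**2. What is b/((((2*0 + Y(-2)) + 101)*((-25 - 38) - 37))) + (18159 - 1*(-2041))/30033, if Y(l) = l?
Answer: -768593/33036300 ≈ -0.023265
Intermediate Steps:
b = 6889
b/((((2*0 + Y(-2)) + 101)*((-25 - 38) - 37))) + (18159 - 1*(-2041))/30033 = 6889/((((2*0 - 2) + 101)*((-25 - 38) - 37))) + (18159 - 1*(-2041))/30033 = 6889/((((0 - 2) + 101)*(-63 - 37))) + (18159 + 2041)*(1/30033) = 6889/(((-2 + 101)*(-100))) + 20200*(1/30033) = 6889/((99*(-100))) + 20200/30033 = 6889/(-9900) + 20200/30033 = 6889*(-1/9900) + 20200/30033 = -6889/9900 + 20200/30033 = -768593/33036300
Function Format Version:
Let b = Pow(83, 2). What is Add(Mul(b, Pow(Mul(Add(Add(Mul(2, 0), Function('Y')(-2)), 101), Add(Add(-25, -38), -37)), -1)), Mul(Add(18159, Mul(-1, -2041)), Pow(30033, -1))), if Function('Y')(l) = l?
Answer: Rational(-768593, 33036300) ≈ -0.023265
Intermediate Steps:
b = 6889
Add(Mul(b, Pow(Mul(Add(Add(Mul(2, 0), Function('Y')(-2)), 101), Add(Add(-25, -38), -37)), -1)), Mul(Add(18159, Mul(-1, -2041)), Pow(30033, -1))) = Add(Mul(6889, Pow(Mul(Add(Add(Mul(2, 0), -2), 101), Add(Add(-25, -38), -37)), -1)), Mul(Add(18159, Mul(-1, -2041)), Pow(30033, -1))) = Add(Mul(6889, Pow(Mul(Add(Add(0, -2), 101), Add(-63, -37)), -1)), Mul(Add(18159, 2041), Rational(1, 30033))) = Add(Mul(6889, Pow(Mul(Add(-2, 101), -100), -1)), Mul(20200, Rational(1, 30033))) = Add(Mul(6889, Pow(Mul(99, -100), -1)), Rational(20200, 30033)) = Add(Mul(6889, Pow(-9900, -1)), Rational(20200, 30033)) = Add(Mul(6889, Rational(-1, 9900)), Rational(20200, 30033)) = Add(Rational(-6889, 9900), Rational(20200, 30033)) = Rational(-768593, 33036300)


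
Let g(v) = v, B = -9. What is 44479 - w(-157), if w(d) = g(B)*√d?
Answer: 44479 + 9*I*√157 ≈ 44479.0 + 112.77*I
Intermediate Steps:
w(d) = -9*√d
44479 - w(-157) = 44479 - (-9)*√(-157) = 44479 - (-9)*I*√157 = 44479 + 9*I*√157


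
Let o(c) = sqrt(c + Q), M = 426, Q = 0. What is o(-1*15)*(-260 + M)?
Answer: 166*I*sqrt(15) ≈ 642.92*I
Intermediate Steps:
o(c) = sqrt(c) (o(c) = sqrt(c + 0) = sqrt(c))
o(-1*15)*(-260 + M) = sqrt(-1*15)*(-260 + 426) = sqrt(-15)*166 = (I*sqrt(15))*166 = 166*I*sqrt(15)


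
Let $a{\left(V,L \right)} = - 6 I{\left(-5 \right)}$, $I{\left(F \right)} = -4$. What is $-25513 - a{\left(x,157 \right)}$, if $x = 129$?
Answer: $-25537$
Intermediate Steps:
$a{\left(V,L \right)} = 24$ ($a{\left(V,L \right)} = \left(-6\right) \left(-4\right) = 24$)
$-25513 - a{\left(x,157 \right)} = -25513 - 24 = -25537$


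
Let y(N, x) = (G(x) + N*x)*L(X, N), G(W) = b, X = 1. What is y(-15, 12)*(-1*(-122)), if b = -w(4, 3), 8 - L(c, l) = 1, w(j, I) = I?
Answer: -156282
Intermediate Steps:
L(c, l) = 7 (L(c, l) = 8 - 1*1 = 8 - 1 = 7)
b = -3 (b = -1*3 = -3)
G(W) = -3
y(N, x) = -21 + 7*N*x (y(N, x) = (-3 + N*x)*7 = -21 + 7*N*x)
y(-15, 12)*(-1*(-122)) = (-21 + 7*(-15)*12)*(-1*(-122)) = (-21 - 1260)*122 = -1281*122 = -156282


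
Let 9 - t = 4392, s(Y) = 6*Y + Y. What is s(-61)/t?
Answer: 427/4383 ≈ 0.097422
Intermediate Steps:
s(Y) = 7*Y
t = -4383 (t = 9 - 1*4392 = 9 - 4392 = -4383)
s(-61)/t = (7*(-61))/(-4383) = -427*(-1/4383) = 427/4383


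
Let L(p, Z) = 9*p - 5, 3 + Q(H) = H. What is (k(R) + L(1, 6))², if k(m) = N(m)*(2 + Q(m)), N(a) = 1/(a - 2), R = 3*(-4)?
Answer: 4761/196 ≈ 24.291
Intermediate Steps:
Q(H) = -3 + H
R = -12
N(a) = 1/(-2 + a)
L(p, Z) = -5 + 9*p
k(m) = (-1 + m)/(-2 + m) (k(m) = (2 + (-3 + m))/(-2 + m) = (-1 + m)/(-2 + m))
(k(R) + L(1, 6))² = ((-1 - 12)/(-2 - 12) + (-5 + 9*1))² = (-13/(-14) + (-5 + 9))² = (-1/14*(-13) + 4)² = (13/14 + 4)² = (69/14)² = 4761/196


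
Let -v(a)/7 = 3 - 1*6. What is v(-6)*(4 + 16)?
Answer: 420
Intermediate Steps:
v(a) = 21 (v(a) = -7*(3 - 1*6) = -7*(3 - 6) = -7*(-3) = 21)
v(-6)*(4 + 16) = 21*(4 + 16) = 21*20 = 420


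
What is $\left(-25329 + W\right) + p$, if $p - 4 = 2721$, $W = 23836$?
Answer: $1232$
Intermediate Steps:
$p = 2725$ ($p = 4 + 2721 = 2725$)
$\left(-25329 + W\right) + p = \left(-25329 + 23836\right) + 2725 = -1493 + 2725 = 1232$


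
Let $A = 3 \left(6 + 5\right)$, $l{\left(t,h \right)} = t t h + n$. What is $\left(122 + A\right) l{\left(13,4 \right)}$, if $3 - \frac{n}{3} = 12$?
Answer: $100595$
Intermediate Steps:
$n = -27$ ($n = 9 - 36 = -27$)
$l{\left(t,h \right)} = -27 + h t^{2}$ ($l{\left(t,h \right)} = t t h - 27 = t^{2} h - 27 = h t^{2} - 27 = -27 + h t^{2}$)
$A = 33$ ($A = 3 \cdot 11 = 33$)
$\left(122 + A\right) l{\left(13,4 \right)} = \left(122 + 33\right) \left(-27 + 4 \cdot 13^{2}\right) = 155 \left(-27 + 4 \cdot 169\right) = 155 \left(-27 + 676\right) = 155 \cdot 649 = 100595$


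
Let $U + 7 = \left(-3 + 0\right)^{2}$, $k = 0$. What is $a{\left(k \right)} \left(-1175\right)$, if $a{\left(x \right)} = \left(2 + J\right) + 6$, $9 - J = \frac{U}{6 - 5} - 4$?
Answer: $-22325$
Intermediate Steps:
$U = 2$ ($U = -7 + \left(-3 + 0\right)^{2} = -7 + \left(-3\right)^{2} = -7 + 9 = 2$)
$J = 11$ ($J = 9 - \left(\frac{2}{6 - 5} - 4\right) = 9 - \left(\frac{2}{1} - 4\right) = 9 - \left(2 \cdot 1 - 4\right) = 9 - \left(2 - 4\right) = 9 - -2 = 9 + 2 = 11$)
$a{\left(x \right)} = 19$ ($a{\left(x \right)} = \left(2 + 11\right) + 6 = 13 + 6 = 19$)
$a{\left(k \right)} \left(-1175\right) = 19 \left(-1175\right) = -22325$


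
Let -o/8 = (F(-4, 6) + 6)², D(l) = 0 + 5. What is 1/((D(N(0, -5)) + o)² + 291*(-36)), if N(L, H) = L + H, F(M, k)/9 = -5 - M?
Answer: -1/5987 ≈ -0.00016703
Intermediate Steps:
F(M, k) = -45 - 9*M (F(M, k) = 9*(-5 - M) = -45 - 9*M)
N(L, H) = H + L
D(l) = 5
o = -72 (o = -8*((-45 - 9*(-4)) + 6)² = -8*((-45 + 36) + 6)² = -8*(-9 + 6)² = -8*(-3)² = -8*9 = -72)
1/((D(N(0, -5)) + o)² + 291*(-36)) = 1/((5 - 72)² + 291*(-36)) = 1/((-67)² - 10476) = 1/(4489 - 10476) = 1/(-5987) = -1/5987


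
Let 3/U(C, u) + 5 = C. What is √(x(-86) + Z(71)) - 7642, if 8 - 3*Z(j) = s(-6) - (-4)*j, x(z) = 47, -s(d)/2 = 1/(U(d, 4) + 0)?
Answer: -7642 + I*√427/3 ≈ -7642.0 + 6.888*I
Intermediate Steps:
U(C, u) = 3/(-5 + C)
s(d) = 10/3 - 2*d/3 (s(d) = -2/(3/(-5 + d) + 0) = -(-10/3 + 2*d/3) = -2*(-5/3 + d/3) = 10/3 - 2*d/3)
Z(j) = 2/9 - 4*j/3 (Z(j) = 8/3 - ((10/3 - ⅔*(-6)) - (-4)*j)/3 = 8/3 - ((10/3 + 4) + 4*j)/3 = 8/3 - (22/3 + 4*j)/3 = 8/3 + (-22/9 - 4*j/3) = 2/9 - 4*j/3)
√(x(-86) + Z(71)) - 7642 = √(47 + (2/9 - 4/3*71)) - 7642 = √(47 + (2/9 - 284/3)) - 7642 = √(47 - 850/9) - 7642 = √(-427/9) - 7642 = I*√427/3 - 7642 = -7642 + I*√427/3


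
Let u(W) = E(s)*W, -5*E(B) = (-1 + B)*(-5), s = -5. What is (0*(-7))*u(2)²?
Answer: 0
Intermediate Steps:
E(B) = -1 + B (E(B) = -(-1 + B)*(-5)/5 = -(5 - 5*B)/5 = -1 + B)
u(W) = -6*W (u(W) = (-1 - 5)*W = -6*W)
(0*(-7))*u(2)² = (0*(-7))*(-6*2)² = 0*(-12)² = 0*144 = 0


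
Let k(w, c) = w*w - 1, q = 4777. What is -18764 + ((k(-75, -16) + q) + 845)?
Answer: -7518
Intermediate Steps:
k(w, c) = -1 + w**2 (k(w, c) = w**2 - 1 = -1 + w**2)
-18764 + ((k(-75, -16) + q) + 845) = -18764 + (((-1 + (-75)**2) + 4777) + 845) = -18764 + (((-1 + 5625) + 4777) + 845) = -18764 + ((5624 + 4777) + 845) = -18764 + (10401 + 845) = -18764 + 11246 = -7518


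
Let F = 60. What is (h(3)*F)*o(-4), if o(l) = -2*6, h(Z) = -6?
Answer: 4320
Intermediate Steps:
o(l) = -12
(h(3)*F)*o(-4) = -6*60*(-12) = -360*(-12) = 4320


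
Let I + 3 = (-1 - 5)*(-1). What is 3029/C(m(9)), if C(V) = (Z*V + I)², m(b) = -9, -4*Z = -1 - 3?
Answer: 3029/36 ≈ 84.139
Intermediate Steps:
I = 3 (I = -3 + (-1 - 5)*(-1) = -3 - 6*(-1) = -3 + 6 = 3)
Z = 1 (Z = -(-1 - 3)/4 = -¼*(-4) = 1)
C(V) = (3 + V)² (C(V) = (1*V + 3)² = (V + 3)² = (3 + V)²)
3029/C(m(9)) = 3029/((3 - 9)²) = 3029/((-6)²) = 3029/36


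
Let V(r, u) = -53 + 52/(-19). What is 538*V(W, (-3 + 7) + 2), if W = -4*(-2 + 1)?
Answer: -569742/19 ≈ -29986.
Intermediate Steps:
W = 4 (W = -4*(-1) = 4)
V(r, u) = -1059/19 (V(r, u) = -53 + 52*(-1/19) = -53 - 52/19 = -1059/19)
538*V(W, (-3 + 7) + 2) = 538*(-1059/19) = -569742/19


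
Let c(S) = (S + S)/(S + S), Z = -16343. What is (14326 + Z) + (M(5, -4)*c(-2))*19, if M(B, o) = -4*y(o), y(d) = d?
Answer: -1713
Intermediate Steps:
c(S) = 1 (c(S) = (2*S)/((2*S)) = (2*S)*(1/(2*S)) = 1)
M(B, o) = -4*o
(14326 + Z) + (M(5, -4)*c(-2))*19 = (14326 - 16343) + (-4*(-4)*1)*19 = -2017 + (16*1)*19 = -2017 + 16*19 = -2017 + 304 = -1713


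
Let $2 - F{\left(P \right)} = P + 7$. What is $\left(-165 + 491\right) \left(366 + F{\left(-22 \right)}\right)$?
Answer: $124858$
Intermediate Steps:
$F{\left(P \right)} = -5 - P$ ($F{\left(P \right)} = 2 - \left(P + 7\right) = 2 - \left(7 + P\right) = -5 - P$)
$\left(-165 + 491\right) \left(366 + F{\left(-22 \right)}\right) = \left(-165 + 491\right) \left(366 - -17\right) = 326 \left(366 + \left(-5 + 22\right)\right) = 326 \left(366 + 17\right) = 326 \cdot 383 = 124858$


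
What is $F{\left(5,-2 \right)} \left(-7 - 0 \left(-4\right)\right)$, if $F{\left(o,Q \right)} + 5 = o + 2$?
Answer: $-14$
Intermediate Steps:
$F{\left(o,Q \right)} = -3 + o$ ($F{\left(o,Q \right)} = -5 + \left(o + 2\right) = -5 + \left(2 + o\right) = -3 + o$)
$F{\left(5,-2 \right)} \left(-7 - 0 \left(-4\right)\right) = \left(-3 + 5\right) \left(-7 - 0 \left(-4\right)\right) = 2 \left(-7 - 0\right) = 2 \left(-7 + 0\right) = 2 \left(-7\right) = -14$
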